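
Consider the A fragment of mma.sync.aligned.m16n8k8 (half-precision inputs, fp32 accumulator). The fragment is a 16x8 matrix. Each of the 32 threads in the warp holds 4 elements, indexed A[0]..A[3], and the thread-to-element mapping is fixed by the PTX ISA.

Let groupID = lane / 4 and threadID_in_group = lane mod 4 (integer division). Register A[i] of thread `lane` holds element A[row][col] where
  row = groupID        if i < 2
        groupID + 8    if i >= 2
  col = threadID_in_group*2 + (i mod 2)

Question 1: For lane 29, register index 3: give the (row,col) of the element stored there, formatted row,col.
29: gid=7,tid=1
[3] (7+8,1*2+1) = (15,3)

15,3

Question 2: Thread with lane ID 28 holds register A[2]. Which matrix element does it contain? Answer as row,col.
28: g=7,t=0
[2] (7+8,0*2+0) = (15,0)

15,0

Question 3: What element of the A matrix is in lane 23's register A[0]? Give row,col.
lane 23: g=5 (23/4), t=3 (23%4)
i=0: r=5+0=5, c=3*2+0=6

5,6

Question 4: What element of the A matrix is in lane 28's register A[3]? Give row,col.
15,1

lane 28: grp=7 (28/4), tig=0 (28%4)
i=3: r=7+8=15, c=0*2+1=1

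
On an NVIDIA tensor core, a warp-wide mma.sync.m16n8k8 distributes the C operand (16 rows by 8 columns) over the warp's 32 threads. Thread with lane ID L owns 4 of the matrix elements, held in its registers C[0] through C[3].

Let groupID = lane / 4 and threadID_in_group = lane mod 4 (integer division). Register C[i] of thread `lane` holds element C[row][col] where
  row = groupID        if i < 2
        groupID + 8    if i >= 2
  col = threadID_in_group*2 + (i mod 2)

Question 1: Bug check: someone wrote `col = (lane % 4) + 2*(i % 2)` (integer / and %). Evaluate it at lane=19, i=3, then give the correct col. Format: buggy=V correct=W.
buggy=5 correct=7

`(lane % 4) + 2*(i % 2)`[19,3]→5
19: G=4,T=3
[3] (4+8,3*2+1) = (12,7)
col: 5 vs 7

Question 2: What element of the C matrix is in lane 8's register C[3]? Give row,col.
10,1

L=8->g=8>>2=2, t=8&3=0
[3]->row 2+8=10  col 0·2+1=1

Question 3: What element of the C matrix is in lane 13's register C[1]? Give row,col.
13: gr=3,th=1
[1] (3+0,1*2+1) = (3,3)

3,3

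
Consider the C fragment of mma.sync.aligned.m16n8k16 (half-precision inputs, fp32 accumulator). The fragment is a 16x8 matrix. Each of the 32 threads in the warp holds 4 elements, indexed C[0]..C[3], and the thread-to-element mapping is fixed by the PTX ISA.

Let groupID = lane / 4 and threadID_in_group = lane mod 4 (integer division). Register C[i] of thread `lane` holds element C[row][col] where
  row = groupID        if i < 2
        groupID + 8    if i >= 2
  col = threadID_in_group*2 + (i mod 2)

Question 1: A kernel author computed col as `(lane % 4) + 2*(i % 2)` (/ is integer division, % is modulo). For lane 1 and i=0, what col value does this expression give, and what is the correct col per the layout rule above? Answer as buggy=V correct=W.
`(lane % 4) + 2*(i % 2)`[1,0]→1
L=1→G=1>>2=0, T=1&3=1
[0]→row 0+0=0  col 1·2+0=2
col: 1 vs 2

buggy=1 correct=2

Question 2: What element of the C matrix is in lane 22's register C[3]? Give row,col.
lane 22⇒22/4=5, 22 mod 4=2
i=3  r:5+8⇒13  c:2·2+1⇒5

13,5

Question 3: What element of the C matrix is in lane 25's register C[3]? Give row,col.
lane 25->25/4=6, 25 mod 4=1
i=3  r:6+8->14  c:2·1+1->3

14,3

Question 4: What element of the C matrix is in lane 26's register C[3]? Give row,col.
lane 26⇒26/4=6, 26 mod 4=2
i=3  r:6+8⇒14  c:2·2+1⇒5

14,5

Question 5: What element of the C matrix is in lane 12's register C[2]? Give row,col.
11,0

lane 12->12/4=3, 12 mod 4=0
i=2  r:3+8->11  c:2·0+0->0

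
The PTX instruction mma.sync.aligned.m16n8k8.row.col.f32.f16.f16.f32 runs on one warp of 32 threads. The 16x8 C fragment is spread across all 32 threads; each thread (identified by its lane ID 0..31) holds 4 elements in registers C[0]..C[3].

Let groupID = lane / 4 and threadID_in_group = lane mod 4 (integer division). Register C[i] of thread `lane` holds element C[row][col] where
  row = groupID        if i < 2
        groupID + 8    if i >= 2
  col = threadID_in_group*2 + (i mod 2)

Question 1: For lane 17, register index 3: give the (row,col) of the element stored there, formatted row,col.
12,3

L=17⇒gr=17>>2=4, th=17&3=1
[3]⇒row 4+8=12  col 1·2+1=3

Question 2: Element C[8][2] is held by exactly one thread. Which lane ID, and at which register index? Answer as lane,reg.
1,2

r: 8->gid=0,r8=1  c: 2->tid=1,i&1=0
L=0*4+1=1  i=1*2+0=2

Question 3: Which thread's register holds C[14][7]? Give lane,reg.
27,3

r: 14->gid=6,r8=1  c: 7->tid=3,i&1=1
L=6*4+3=27  i=1*2+1=3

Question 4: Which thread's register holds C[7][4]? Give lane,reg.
r=7→G=7,rhi=0  c=4→T=2,p=0
L=7*4+2=30  i=0*2+0=0

30,0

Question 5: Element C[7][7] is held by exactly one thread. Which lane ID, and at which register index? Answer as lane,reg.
r=7⇒gr=7,Rb=0  c=7⇒th=3,odd=1
L=7*4+3=31  i=0*2+1=1

31,1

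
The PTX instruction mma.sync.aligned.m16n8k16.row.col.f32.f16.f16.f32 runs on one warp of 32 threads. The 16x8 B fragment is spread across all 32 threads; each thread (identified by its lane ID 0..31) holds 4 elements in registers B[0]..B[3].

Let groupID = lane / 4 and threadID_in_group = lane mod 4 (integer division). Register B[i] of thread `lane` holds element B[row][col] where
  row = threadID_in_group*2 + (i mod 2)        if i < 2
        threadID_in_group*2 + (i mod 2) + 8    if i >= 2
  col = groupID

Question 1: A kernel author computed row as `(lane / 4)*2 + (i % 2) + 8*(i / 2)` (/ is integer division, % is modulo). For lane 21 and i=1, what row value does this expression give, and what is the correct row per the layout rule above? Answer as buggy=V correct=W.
buggy=11 correct=3

`(lane / 4)*2 + (i % 2) + 8*(i / 2)`[21,1]→11
lane 21→21/4=5, 21 mod 4=1
i=1  r:2·1+1+0→3  c:5
row: 11 vs 3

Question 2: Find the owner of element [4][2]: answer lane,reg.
10,0

c=2->g=2  r=4->rb=0,t=2,b0=0
L=2*4+2=10  i=0*2+0=0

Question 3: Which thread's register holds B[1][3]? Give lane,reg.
c: 3->gid=3  r: 1->r8=0,tid=0,i&1=1
L=3*4+0=12  i=0*2+1=1

12,1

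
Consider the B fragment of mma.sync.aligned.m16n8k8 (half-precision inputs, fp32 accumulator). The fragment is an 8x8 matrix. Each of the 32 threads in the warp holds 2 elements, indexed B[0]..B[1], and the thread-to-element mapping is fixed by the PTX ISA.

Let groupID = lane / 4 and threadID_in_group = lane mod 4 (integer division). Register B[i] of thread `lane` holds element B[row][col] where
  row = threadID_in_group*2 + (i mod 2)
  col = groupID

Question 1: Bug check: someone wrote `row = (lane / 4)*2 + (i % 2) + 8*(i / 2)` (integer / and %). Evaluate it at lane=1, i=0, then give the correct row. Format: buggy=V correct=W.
`(lane / 4)*2 + (i % 2) + 8*(i / 2)`[1,0]=>0
L=1=>grp=1>>2=0, tig=1&3=1
[0]=>row 1·2+0=2  col grp=0
row: 0 vs 2

buggy=0 correct=2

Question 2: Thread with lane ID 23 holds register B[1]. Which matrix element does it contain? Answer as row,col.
23: G=5,T=3
[1] (3*2+1,5) = (7,5)

7,5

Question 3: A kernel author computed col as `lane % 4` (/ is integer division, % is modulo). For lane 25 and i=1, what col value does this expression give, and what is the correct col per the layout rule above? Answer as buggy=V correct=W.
`lane % 4`[25,1]->1
25: g=6,t=1
[1] (1*2+1,6) = (3,6)
col: 1 vs 6

buggy=1 correct=6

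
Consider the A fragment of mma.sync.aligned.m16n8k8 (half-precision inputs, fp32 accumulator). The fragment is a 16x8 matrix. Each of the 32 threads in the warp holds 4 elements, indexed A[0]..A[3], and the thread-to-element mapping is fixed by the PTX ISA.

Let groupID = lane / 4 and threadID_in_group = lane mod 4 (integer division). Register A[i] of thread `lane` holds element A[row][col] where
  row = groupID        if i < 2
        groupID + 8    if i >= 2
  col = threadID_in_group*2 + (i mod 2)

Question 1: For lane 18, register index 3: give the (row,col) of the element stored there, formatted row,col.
12,5

18: G=4,T=2
[3] (4+8,2*2+1) = (12,5)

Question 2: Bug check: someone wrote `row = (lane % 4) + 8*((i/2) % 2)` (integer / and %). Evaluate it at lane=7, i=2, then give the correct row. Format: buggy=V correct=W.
buggy=11 correct=9

`(lane % 4) + 8*((i/2) % 2)`[7,2]->11
lane 7->7/4=1, 7 mod 4=3
i=2  r:1+8->9  c:2·3+0->6
row: 11 vs 9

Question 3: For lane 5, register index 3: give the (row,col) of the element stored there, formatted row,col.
9,3

L=5→G=5>>2=1, T=5&3=1
[3]→row 1+8=9  col 1·2+1=3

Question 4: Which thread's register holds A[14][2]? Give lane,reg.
25,2

r=14→G=6,rhi=1  c=2→T=1,p=0
L=6*4+1=25  i=1*2+0=2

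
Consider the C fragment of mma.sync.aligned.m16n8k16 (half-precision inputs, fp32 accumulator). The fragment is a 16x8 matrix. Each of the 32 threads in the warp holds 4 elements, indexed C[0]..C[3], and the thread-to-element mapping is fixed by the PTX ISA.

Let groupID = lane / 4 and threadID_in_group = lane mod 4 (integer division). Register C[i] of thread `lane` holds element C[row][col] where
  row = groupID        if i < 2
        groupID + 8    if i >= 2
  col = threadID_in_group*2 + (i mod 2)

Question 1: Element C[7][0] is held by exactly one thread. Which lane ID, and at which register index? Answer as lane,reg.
r=7->g=7,rb=0  c=0->t=0,b0=0
L=7*4+0=28  i=0*2+0=0

28,0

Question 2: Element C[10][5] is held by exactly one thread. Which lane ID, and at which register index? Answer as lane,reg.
10,3

r:10=>grp=2,rB=1  c:5=>tig=2,lo=1
L=2*4+2=10  i=1*2+1=3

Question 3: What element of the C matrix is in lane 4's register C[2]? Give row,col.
9,0

4: grp=1,tig=0
[2] (1+8,0*2+0) = (9,0)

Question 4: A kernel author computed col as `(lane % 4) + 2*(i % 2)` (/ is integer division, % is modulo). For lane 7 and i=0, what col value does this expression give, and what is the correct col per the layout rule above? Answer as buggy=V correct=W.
buggy=3 correct=6

`(lane % 4) + 2*(i % 2)`[7,0]→3
7: G=1,T=3
[0] (1+0,3*2+0) = (1,6)
col: 3 vs 6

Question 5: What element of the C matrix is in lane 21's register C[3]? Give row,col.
21: gid=5,tid=1
[3] (5+8,1*2+1) = (13,3)

13,3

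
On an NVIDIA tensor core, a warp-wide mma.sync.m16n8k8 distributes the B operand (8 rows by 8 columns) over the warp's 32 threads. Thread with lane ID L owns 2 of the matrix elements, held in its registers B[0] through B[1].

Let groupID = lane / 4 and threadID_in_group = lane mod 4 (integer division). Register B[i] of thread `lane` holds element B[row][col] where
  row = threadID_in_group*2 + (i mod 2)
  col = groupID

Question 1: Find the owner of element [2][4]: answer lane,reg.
17,0

c: 4->gid=4  r: 2->tid=1,i&1=0
L=4*4+1=17  i=0=0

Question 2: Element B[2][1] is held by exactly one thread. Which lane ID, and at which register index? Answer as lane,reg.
5,0

c=1->g=1  r=2->t=1,b0=0
L=1*4+1=5  i=0=0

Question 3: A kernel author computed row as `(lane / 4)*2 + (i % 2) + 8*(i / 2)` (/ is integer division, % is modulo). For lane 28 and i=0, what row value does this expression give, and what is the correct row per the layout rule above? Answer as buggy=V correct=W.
buggy=14 correct=0

`(lane / 4)*2 + (i % 2) + 8*(i / 2)`[28,0]⇒14
lane 28: gr=7 (28/4), th=0 (28%4)
i=0: r=0*2+0=0, c=gr=7
row: 14 vs 0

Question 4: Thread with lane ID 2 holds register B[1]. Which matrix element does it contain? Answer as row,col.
5,0

2: gid=0,tid=2
[1] (2*2+1,0) = (5,0)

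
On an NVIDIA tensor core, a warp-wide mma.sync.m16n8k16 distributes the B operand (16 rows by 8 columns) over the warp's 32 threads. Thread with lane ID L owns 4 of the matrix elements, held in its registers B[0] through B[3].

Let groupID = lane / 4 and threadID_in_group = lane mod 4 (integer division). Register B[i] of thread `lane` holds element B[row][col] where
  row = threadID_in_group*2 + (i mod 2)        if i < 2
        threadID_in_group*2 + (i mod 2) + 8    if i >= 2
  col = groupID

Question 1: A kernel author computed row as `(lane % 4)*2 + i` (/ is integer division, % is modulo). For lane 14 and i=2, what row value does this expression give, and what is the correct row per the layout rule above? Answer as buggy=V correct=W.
buggy=6 correct=12

`(lane % 4)*2 + i`[14,2]→6
lane 14→14/4=3, 14 mod 4=2
i=2  r:2·2+0+8→12  c:3
row: 6 vs 12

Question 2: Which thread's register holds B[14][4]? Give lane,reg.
c:4=>grp=4  r:14=>rB=1,tig=3,lo=0
L=4*4+3=19  i=1*2+0=2

19,2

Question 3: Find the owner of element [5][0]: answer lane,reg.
c: 0->gid=0  r: 5->r8=0,tid=2,i&1=1
L=0*4+2=2  i=0*2+1=1

2,1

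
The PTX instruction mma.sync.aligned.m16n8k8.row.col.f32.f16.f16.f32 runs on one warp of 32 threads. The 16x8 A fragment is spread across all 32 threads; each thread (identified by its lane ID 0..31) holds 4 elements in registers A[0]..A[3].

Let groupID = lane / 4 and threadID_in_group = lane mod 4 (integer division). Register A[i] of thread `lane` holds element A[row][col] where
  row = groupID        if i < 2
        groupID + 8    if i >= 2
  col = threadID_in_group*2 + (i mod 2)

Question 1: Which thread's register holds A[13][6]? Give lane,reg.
23,2

r=13→G=5,rhi=1  c=6→T=3,p=0
L=5*4+3=23  i=1*2+0=2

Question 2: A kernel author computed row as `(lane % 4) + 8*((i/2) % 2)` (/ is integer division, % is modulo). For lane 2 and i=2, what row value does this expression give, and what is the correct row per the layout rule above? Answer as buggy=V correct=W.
buggy=10 correct=8

`(lane % 4) + 8*((i/2) % 2)`[2,2]->10
lane 2->2/4=0, 2 mod 4=2
i=2  r:0+8->8  c:2·2+0->4
row: 10 vs 8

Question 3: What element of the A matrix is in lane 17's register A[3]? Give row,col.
lane 17: g=4 (17/4), t=1 (17%4)
i=3: r=4+8=12, c=1*2+1=3

12,3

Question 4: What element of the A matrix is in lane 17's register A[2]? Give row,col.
12,2

lane 17: gr=4 (17/4), th=1 (17%4)
i=2: r=4+8=12, c=1*2+0=2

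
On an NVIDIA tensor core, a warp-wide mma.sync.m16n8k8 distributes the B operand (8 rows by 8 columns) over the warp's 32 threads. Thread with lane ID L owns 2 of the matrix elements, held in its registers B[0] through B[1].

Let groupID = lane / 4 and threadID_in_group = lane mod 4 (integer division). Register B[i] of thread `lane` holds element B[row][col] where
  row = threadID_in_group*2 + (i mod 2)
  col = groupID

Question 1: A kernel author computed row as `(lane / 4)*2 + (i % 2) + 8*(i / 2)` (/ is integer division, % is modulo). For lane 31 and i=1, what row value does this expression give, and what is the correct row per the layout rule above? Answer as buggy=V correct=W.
buggy=15 correct=7

`(lane / 4)*2 + (i % 2) + 8*(i / 2)`[31,1]->15
31: g=7,t=3
[1] (3*2+1,7) = (7,7)
row: 15 vs 7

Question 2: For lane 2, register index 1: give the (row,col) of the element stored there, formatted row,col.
lane 2=>2/4=0, 2 mod 4=2
i=1  r:2·2+1=>5  c:0

5,0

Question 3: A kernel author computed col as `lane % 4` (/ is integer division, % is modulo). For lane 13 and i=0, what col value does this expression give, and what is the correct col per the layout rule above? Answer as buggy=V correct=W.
`lane % 4`[13,0]->1
L=13->gid=13>>2=3, tid=13&3=1
[0]->row 1·2+0=2  col gid=3
col: 1 vs 3

buggy=1 correct=3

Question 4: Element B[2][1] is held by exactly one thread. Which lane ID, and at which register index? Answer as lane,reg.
c=1⇒gr=1  r=2⇒th=1,odd=0
L=1*4+1=5  i=0=0

5,0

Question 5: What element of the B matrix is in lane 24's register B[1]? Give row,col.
24: gr=6,th=0
[1] (0*2+1,6) = (1,6)

1,6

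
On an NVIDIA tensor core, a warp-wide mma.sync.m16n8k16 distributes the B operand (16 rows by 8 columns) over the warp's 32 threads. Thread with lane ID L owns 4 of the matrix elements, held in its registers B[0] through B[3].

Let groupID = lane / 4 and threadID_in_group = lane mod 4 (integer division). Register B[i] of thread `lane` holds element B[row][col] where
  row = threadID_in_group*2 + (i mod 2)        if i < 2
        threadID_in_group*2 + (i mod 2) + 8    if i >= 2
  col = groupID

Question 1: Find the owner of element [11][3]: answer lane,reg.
13,3

c=3->g=3  r=11->rb=1,t=1,b0=1
L=3*4+1=13  i=1*2+1=3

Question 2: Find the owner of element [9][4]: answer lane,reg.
c=4⇒gr=4  r=9⇒Rb=1,th=0,odd=1
L=4*4+0=16  i=1*2+1=3

16,3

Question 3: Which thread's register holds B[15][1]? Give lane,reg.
7,3

c: 1->gid=1  r: 15->r8=1,tid=3,i&1=1
L=1*4+3=7  i=1*2+1=3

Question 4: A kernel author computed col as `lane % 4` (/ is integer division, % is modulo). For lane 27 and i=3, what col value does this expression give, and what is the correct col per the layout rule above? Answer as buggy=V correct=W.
buggy=3 correct=6

`lane % 4`[27,3]=>3
lane 27=>27/4=6, 27 mod 4=3
i=3  r:2·3+1+8=>15  c:6
col: 3 vs 6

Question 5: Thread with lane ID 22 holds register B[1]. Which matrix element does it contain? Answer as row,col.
5,5

22: g=5,t=2
[1] (2*2+1+0,5) = (5,5)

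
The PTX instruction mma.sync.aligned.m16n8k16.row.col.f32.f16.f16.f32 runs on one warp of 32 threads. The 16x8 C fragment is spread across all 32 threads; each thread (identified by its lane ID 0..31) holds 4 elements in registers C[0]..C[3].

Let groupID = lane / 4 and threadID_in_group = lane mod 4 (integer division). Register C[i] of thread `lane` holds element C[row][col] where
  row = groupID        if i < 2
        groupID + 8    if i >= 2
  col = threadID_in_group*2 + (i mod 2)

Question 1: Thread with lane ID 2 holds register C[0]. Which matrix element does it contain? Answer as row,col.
0,4

2: grp=0,tig=2
[0] (0+0,2*2+0) = (0,4)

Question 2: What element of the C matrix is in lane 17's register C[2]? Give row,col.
12,2

17: grp=4,tig=1
[2] (4+8,1*2+0) = (12,2)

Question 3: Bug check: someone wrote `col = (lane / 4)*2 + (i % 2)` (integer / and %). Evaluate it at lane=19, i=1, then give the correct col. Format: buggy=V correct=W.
buggy=9 correct=7

`(lane / 4)*2 + (i % 2)`[19,1]→9
lane 19: G=4 (19/4), T=3 (19%4)
i=1: r=4+0=4, c=3*2+1=7
col: 9 vs 7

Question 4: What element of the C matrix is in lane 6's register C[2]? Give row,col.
9,4

lane 6→6/4=1, 6 mod 4=2
i=2  r:1+8→9  c:2·2+0→4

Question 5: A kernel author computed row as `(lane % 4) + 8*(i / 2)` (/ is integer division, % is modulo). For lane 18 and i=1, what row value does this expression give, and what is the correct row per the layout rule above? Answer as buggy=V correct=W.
`(lane % 4) + 8*(i / 2)`[18,1]→2
18: G=4,T=2
[1] (4+0,2*2+1) = (4,5)
row: 2 vs 4

buggy=2 correct=4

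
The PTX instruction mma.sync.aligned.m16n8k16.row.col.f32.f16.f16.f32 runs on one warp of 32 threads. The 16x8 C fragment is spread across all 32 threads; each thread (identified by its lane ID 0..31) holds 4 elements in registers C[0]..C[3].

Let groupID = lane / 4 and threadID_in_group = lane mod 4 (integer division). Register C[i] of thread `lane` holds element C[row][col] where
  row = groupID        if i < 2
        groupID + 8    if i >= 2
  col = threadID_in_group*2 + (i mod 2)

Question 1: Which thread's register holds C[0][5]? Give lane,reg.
r=0→G=0,rhi=0  c=5→T=2,p=1
L=0*4+2=2  i=0*2+1=1

2,1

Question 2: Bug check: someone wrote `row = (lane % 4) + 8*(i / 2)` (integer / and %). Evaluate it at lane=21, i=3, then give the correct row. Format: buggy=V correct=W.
buggy=9 correct=13

`(lane % 4) + 8*(i / 2)`[21,3]=>9
lane 21: grp=5 (21/4), tig=1 (21%4)
i=3: r=5+8=13, c=1*2+1=3
row: 9 vs 13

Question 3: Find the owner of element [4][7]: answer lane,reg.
19,1

r=4→G=4,rhi=0  c=7→T=3,p=1
L=4*4+3=19  i=0*2+1=1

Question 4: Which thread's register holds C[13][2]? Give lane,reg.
21,2

r=13→G=5,rhi=1  c=2→T=1,p=0
L=5*4+1=21  i=1*2+0=2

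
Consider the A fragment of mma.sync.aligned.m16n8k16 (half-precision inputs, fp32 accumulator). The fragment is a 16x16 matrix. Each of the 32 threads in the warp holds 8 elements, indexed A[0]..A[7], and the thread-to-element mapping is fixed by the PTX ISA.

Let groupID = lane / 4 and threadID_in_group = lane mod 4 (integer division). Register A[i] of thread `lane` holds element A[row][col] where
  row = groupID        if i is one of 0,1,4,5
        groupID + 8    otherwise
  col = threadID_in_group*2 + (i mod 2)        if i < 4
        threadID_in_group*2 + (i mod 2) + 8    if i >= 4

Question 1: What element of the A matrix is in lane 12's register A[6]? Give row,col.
11,8

lane 12=>12/4=3, 12 mod 4=0
i=6  r:3+8=>11  c:2·0+0+8=>8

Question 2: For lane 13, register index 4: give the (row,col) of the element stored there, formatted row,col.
L=13->g=13>>2=3, t=13&3=1
[4]->row 3+0=3  col 1·2+0+8=10

3,10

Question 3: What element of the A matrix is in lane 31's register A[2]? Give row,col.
15,6

lane 31: grp=7 (31/4), tig=3 (31%4)
i=2: r=7+8=15, c=3*2+0+0=6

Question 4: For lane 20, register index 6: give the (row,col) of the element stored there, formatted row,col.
13,8

20: G=5,T=0
[6] (5+8,0*2+0+8) = (13,8)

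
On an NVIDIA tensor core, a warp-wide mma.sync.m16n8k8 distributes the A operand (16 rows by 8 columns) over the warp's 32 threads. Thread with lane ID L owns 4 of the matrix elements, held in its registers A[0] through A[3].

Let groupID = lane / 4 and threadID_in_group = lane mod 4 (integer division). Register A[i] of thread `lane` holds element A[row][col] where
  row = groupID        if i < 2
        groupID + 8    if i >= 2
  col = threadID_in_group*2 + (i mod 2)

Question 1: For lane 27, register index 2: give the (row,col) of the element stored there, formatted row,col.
L=27→G=27>>2=6, T=27&3=3
[2]→row 6+8=14  col 3·2+0=6

14,6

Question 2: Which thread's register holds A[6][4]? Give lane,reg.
26,0

r=6->g=6,rb=0  c=4->t=2,b0=0
L=6*4+2=26  i=0*2+0=0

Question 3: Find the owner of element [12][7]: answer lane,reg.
19,3

r:12=>grp=4,rB=1  c:7=>tig=3,lo=1
L=4*4+3=19  i=1*2+1=3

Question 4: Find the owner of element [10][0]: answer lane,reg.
r=10→G=2,rhi=1  c=0→T=0,p=0
L=2*4+0=8  i=1*2+0=2

8,2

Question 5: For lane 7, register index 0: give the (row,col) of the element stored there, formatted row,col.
lane 7: G=1 (7/4), T=3 (7%4)
i=0: r=1+0=1, c=3*2+0=6

1,6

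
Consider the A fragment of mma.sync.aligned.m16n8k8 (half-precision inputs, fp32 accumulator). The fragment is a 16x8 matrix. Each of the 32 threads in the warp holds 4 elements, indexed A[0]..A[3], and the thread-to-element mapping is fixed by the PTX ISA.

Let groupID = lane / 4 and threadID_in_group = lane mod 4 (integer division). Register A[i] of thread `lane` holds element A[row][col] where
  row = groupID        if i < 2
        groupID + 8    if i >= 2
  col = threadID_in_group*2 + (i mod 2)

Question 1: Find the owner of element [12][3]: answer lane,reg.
17,3

r=12→G=4,rhi=1  c=3→T=1,p=1
L=4*4+1=17  i=1*2+1=3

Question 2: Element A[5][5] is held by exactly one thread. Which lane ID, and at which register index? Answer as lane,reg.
22,1

r=5⇒gr=5,Rb=0  c=5⇒th=2,odd=1
L=5*4+2=22  i=0*2+1=1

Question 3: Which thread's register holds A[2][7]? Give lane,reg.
r: 2->gid=2,r8=0  c: 7->tid=3,i&1=1
L=2*4+3=11  i=0*2+1=1

11,1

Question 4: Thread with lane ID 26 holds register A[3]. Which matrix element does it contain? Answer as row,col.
14,5

lane 26->26/4=6, 26 mod 4=2
i=3  r:6+8->14  c:2·2+1->5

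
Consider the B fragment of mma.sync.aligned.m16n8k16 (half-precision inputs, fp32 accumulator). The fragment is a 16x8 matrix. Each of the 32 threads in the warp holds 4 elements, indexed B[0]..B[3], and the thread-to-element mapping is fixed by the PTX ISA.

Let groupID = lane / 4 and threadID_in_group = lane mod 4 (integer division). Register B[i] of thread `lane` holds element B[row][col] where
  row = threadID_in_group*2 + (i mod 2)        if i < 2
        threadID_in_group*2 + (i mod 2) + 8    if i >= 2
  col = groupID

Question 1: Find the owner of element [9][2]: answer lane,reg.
8,3

c=2⇒gr=2  r=9⇒Rb=1,th=0,odd=1
L=2*4+0=8  i=1*2+1=3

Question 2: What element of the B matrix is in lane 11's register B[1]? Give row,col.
7,2

11: g=2,t=3
[1] (3*2+1+0,2) = (7,2)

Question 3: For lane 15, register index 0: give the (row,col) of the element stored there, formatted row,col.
lane 15: gid=3 (15/4), tid=3 (15%4)
i=0: r=3*2+0+0=6, c=gid=3

6,3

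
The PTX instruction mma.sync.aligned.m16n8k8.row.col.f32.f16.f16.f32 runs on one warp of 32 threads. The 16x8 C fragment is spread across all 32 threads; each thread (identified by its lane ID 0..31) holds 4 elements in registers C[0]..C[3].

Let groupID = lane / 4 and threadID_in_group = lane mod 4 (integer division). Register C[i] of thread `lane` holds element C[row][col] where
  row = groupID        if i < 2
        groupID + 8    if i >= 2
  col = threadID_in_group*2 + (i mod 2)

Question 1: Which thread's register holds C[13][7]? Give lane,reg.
23,3

r=13→G=5,rhi=1  c=7→T=3,p=1
L=5*4+3=23  i=1*2+1=3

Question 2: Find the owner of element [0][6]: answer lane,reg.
3,0

r=0→G=0,rhi=0  c=6→T=3,p=0
L=0*4+3=3  i=0*2+0=0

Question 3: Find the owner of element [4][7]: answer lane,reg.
r: 4->gid=4,r8=0  c: 7->tid=3,i&1=1
L=4*4+3=19  i=0*2+1=1

19,1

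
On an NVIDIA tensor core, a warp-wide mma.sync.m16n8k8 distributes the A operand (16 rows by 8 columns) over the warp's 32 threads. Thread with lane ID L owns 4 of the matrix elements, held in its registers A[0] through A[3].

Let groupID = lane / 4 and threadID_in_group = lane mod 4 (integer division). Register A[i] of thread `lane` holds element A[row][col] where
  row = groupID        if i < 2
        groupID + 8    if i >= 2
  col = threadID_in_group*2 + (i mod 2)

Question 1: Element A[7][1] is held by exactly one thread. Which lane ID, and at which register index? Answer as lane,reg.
r=7→G=7,rhi=0  c=1→T=0,p=1
L=7*4+0=28  i=0*2+1=1

28,1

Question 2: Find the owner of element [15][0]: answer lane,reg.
28,2

r:15=>grp=7,rB=1  c:0=>tig=0,lo=0
L=7*4+0=28  i=1*2+0=2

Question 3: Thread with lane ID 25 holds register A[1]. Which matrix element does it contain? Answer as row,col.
6,3

L=25→G=25>>2=6, T=25&3=1
[1]→row 6+0=6  col 1·2+1=3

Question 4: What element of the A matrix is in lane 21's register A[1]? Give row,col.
5,3

21: G=5,T=1
[1] (5+0,1*2+1) = (5,3)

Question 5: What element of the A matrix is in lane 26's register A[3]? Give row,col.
lane 26: grp=6 (26/4), tig=2 (26%4)
i=3: r=6+8=14, c=2*2+1=5

14,5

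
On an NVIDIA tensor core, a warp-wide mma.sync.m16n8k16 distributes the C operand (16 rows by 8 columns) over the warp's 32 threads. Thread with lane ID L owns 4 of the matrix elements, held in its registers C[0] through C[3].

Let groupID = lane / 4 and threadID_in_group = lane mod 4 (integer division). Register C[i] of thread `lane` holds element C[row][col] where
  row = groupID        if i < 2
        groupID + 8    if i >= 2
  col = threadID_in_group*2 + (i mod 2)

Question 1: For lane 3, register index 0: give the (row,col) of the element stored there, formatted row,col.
0,6

3: grp=0,tig=3
[0] (0+0,3*2+0) = (0,6)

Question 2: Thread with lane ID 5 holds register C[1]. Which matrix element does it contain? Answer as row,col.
L=5→G=5>>2=1, T=5&3=1
[1]→row 1+0=1  col 1·2+1=3

1,3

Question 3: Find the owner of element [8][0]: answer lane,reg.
0,2

r:8=>grp=0,rB=1  c:0=>tig=0,lo=0
L=0*4+0=0  i=1*2+0=2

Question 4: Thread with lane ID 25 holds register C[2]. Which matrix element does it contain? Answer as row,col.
lane 25: G=6 (25/4), T=1 (25%4)
i=2: r=6+8=14, c=1*2+0=2

14,2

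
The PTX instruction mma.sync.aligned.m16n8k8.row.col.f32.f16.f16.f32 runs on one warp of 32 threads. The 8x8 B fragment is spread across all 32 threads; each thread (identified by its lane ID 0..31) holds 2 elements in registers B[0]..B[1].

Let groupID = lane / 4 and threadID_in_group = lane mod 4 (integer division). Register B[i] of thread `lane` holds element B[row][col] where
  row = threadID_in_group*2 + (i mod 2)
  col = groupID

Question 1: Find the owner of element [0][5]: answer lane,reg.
20,0

c=5->g=5  r=0->t=0,b0=0
L=5*4+0=20  i=0=0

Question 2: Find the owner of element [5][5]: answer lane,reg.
c:5=>grp=5  r:5=>tig=2,lo=1
L=5*4+2=22  i=1=1

22,1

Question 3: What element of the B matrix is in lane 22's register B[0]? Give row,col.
4,5

22: gid=5,tid=2
[0] (2*2+0,5) = (4,5)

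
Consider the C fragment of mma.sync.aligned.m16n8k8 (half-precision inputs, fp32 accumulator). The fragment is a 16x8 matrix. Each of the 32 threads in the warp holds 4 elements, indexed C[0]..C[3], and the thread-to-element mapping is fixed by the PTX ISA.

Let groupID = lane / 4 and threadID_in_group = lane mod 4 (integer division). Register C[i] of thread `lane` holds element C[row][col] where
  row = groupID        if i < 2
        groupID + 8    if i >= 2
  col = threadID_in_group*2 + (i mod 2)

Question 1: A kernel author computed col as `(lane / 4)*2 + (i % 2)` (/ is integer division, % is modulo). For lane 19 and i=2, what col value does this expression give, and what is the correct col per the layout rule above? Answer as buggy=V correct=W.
buggy=8 correct=6

`(lane / 4)*2 + (i % 2)`[19,2]→8
lane 19→19/4=4, 19 mod 4=3
i=2  r:4+8→12  c:2·3+0→6
col: 8 vs 6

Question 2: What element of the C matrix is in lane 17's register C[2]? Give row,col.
12,2

lane 17->17/4=4, 17 mod 4=1
i=2  r:4+8->12  c:2·1+0->2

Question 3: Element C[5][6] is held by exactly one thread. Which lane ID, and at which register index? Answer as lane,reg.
23,0

r=5->g=5,rb=0  c=6->t=3,b0=0
L=5*4+3=23  i=0*2+0=0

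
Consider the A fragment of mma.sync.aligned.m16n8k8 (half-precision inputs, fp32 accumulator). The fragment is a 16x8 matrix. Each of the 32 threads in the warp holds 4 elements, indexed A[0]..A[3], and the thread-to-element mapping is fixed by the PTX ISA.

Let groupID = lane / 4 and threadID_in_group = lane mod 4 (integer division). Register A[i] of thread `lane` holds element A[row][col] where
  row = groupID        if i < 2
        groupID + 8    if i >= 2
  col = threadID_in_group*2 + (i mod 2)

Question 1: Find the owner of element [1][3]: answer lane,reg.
5,1

r=1->g=1,rb=0  c=3->t=1,b0=1
L=1*4+1=5  i=0*2+1=1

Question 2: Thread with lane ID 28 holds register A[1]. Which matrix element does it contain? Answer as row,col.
lane 28: G=7 (28/4), T=0 (28%4)
i=1: r=7+0=7, c=0*2+1=1

7,1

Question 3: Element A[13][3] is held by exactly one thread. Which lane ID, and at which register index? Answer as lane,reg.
21,3

r=13→G=5,rhi=1  c=3→T=1,p=1
L=5*4+1=21  i=1*2+1=3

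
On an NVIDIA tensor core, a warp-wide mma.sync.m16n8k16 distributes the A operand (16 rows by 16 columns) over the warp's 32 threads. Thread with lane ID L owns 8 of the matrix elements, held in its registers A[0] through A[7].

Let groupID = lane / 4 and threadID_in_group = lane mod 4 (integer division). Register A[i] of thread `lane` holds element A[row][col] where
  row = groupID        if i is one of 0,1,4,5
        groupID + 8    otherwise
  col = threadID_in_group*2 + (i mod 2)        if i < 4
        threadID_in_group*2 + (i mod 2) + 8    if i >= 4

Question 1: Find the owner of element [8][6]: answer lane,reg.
r=8→G=0,rhi=1  c=6→chi=0,T=3,p=0
L=0*4+3=3  i=0*4+1*2+0=2

3,2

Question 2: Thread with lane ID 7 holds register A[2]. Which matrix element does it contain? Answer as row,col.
lane 7: G=1 (7/4), T=3 (7%4)
i=2: r=1+8=9, c=3*2+0+0=6

9,6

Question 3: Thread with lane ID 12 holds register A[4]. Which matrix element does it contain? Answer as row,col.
lane 12=>12/4=3, 12 mod 4=0
i=4  r:3+0=>3  c:2·0+0+8=>8

3,8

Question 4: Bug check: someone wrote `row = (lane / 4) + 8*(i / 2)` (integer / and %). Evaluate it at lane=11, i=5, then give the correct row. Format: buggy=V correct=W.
`(lane / 4) + 8*(i / 2)`[11,5]⇒18
lane 11: gr=2 (11/4), th=3 (11%4)
i=5: r=2+0=2, c=3*2+1+8=15
row: 18 vs 2

buggy=18 correct=2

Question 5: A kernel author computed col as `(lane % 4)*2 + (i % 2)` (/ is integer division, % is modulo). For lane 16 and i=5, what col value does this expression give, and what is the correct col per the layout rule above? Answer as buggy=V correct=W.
buggy=1 correct=9

`(lane % 4)*2 + (i % 2)`[16,5]=>1
lane 16=>16/4=4, 16 mod 4=0
i=5  r:4+0=>4  c:2·0+1+8=>9
col: 1 vs 9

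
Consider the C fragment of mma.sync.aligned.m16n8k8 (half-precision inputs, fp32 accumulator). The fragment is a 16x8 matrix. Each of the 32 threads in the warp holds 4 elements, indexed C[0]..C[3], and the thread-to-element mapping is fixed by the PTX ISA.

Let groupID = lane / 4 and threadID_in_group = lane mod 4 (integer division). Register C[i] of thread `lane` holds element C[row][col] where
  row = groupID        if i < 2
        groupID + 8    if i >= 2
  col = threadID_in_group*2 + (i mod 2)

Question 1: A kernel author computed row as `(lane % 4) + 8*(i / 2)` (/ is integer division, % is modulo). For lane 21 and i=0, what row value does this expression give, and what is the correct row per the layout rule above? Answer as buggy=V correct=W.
`(lane % 4) + 8*(i / 2)`[21,0]->1
21: g=5,t=1
[0] (5+0,1*2+0) = (5,2)
row: 1 vs 5

buggy=1 correct=5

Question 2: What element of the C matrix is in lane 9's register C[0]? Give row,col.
2,2

lane 9: gr=2 (9/4), th=1 (9%4)
i=0: r=2+0=2, c=1*2+0=2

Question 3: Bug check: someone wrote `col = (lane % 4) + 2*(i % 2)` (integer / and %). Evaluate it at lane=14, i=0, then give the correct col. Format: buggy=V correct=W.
buggy=2 correct=4

`(lane % 4) + 2*(i % 2)`[14,0]=>2
lane 14=>14/4=3, 14 mod 4=2
i=0  r:3+0=>3  c:2·2+0=>4
col: 2 vs 4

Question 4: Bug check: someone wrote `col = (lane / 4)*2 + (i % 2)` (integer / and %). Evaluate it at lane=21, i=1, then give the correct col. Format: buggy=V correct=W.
buggy=11 correct=3

`(lane / 4)*2 + (i % 2)`[21,1]->11
L=21->g=21>>2=5, t=21&3=1
[1]->row 5+0=5  col 1·2+1=3
col: 11 vs 3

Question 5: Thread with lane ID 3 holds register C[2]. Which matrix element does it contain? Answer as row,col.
lane 3: G=0 (3/4), T=3 (3%4)
i=2: r=0+8=8, c=3*2+0=6

8,6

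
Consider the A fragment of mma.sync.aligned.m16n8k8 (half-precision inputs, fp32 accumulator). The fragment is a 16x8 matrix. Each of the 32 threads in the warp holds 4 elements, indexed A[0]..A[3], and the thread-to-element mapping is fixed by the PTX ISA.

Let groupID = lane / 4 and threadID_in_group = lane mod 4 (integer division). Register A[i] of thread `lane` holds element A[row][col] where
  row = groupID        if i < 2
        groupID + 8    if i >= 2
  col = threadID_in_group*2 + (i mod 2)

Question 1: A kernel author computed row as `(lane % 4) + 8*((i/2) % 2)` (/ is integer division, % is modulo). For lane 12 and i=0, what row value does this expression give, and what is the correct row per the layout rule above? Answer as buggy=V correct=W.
`(lane % 4) + 8*((i/2) % 2)`[12,0]=>0
12: grp=3,tig=0
[0] (3+0,0*2+0) = (3,0)
row: 0 vs 3

buggy=0 correct=3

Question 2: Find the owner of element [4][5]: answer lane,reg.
18,1

r: 4->gid=4,r8=0  c: 5->tid=2,i&1=1
L=4*4+2=18  i=0*2+1=1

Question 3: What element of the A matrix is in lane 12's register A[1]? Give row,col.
lane 12: grp=3 (12/4), tig=0 (12%4)
i=1: r=3+0=3, c=0*2+1=1

3,1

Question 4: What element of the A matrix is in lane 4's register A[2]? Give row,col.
lane 4: gr=1 (4/4), th=0 (4%4)
i=2: r=1+8=9, c=0*2+0=0

9,0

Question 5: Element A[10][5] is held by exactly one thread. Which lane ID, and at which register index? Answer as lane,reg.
r=10⇒gr=2,Rb=1  c=5⇒th=2,odd=1
L=2*4+2=10  i=1*2+1=3

10,3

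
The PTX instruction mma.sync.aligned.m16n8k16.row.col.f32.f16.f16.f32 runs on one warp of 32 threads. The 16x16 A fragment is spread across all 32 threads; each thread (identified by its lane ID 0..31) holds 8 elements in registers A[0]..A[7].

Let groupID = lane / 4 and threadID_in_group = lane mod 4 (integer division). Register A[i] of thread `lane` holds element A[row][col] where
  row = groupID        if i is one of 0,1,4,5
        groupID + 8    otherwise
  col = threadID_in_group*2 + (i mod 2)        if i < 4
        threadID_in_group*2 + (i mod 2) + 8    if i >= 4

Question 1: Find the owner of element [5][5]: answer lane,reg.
22,1

r=5→G=5,rhi=0  c=5→chi=0,T=2,p=1
L=5*4+2=22  i=0*4+0*2+1=1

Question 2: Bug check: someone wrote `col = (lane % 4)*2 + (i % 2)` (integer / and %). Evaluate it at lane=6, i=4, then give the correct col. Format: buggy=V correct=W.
buggy=4 correct=12

`(lane % 4)*2 + (i % 2)`[6,4]->4
L=6->g=6>>2=1, t=6&3=2
[4]->row 1+0=1  col 2·2+0+8=12
col: 4 vs 12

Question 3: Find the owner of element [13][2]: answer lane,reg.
21,2

r=13→G=5,rhi=1  c=2→chi=0,T=1,p=0
L=5*4+1=21  i=0*4+1*2+0=2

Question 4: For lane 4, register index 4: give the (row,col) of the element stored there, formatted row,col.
1,8

lane 4: g=1 (4/4), t=0 (4%4)
i=4: r=1+0=1, c=0*2+0+8=8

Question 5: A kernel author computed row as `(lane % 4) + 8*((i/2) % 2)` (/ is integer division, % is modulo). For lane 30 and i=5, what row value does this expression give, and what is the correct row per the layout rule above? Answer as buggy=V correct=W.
buggy=2 correct=7

`(lane % 4) + 8*((i/2) % 2)`[30,5]=>2
30: grp=7,tig=2
[5] (7+0,2*2+1+8) = (7,13)
row: 2 vs 7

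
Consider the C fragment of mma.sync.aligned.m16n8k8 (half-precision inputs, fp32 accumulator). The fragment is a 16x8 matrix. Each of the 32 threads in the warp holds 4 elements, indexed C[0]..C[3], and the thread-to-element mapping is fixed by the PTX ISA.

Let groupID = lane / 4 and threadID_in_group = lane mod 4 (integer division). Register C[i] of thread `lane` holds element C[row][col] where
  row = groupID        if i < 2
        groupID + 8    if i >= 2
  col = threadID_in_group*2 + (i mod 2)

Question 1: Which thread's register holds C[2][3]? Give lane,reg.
r=2→G=2,rhi=0  c=3→T=1,p=1
L=2*4+1=9  i=0*2+1=1

9,1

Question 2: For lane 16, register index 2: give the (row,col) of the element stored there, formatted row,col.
lane 16: gid=4 (16/4), tid=0 (16%4)
i=2: r=4+8=12, c=0*2+0=0

12,0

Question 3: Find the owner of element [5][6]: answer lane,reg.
23,0

r:5=>grp=5,rB=0  c:6=>tig=3,lo=0
L=5*4+3=23  i=0*2+0=0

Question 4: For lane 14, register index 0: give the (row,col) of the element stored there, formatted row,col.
3,4

lane 14->14/4=3, 14 mod 4=2
i=0  r:3+0->3  c:2·2+0->4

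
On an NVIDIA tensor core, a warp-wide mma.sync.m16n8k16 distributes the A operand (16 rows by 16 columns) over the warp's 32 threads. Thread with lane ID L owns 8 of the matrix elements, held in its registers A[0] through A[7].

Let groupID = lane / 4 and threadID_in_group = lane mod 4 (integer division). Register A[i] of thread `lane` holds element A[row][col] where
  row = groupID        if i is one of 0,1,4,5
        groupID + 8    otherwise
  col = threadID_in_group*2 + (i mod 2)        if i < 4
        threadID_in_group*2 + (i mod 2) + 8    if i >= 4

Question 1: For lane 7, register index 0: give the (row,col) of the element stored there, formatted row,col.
7: gid=1,tid=3
[0] (1+0,3*2+0+0) = (1,6)

1,6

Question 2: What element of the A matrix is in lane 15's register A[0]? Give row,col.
L=15=>grp=15>>2=3, tig=15&3=3
[0]=>row 3+0=3  col 3·2+0+0=6

3,6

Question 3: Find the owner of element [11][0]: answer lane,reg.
r=11->g=3,rb=1  c=0->cb=0,t=0,b0=0
L=3*4+0=12  i=0*4+1*2+0=2

12,2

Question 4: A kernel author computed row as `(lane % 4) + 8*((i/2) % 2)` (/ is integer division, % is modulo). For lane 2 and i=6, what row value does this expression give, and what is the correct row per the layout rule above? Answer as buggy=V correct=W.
`(lane % 4) + 8*((i/2) % 2)`[2,6]⇒10
2: gr=0,th=2
[6] (0+8,2*2+0+8) = (8,12)
row: 10 vs 8

buggy=10 correct=8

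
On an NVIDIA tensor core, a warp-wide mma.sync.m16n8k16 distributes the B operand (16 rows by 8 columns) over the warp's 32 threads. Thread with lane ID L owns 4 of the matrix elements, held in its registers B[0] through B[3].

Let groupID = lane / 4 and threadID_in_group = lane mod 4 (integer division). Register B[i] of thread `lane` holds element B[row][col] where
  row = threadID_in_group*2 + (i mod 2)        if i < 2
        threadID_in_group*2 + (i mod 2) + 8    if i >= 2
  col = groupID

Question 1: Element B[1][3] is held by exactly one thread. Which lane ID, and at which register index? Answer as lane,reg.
12,1

c=3->g=3  r=1->rb=0,t=0,b0=1
L=3*4+0=12  i=0*2+1=1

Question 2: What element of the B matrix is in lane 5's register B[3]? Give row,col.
L=5=>grp=5>>2=1, tig=5&3=1
[3]=>row 1·2+1+8=11  col grp=1

11,1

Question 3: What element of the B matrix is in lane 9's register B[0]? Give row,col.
lane 9->9/4=2, 9 mod 4=1
i=0  r:2·1+0+0->2  c:2

2,2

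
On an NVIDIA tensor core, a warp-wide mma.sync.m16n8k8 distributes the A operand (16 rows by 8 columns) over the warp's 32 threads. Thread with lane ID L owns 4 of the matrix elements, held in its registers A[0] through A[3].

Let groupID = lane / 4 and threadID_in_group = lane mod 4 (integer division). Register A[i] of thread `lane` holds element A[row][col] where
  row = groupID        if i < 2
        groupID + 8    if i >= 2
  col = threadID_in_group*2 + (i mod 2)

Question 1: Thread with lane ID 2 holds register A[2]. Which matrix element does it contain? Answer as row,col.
8,4

2: gid=0,tid=2
[2] (0+8,2*2+0) = (8,4)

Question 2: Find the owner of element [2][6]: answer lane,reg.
11,0

r=2->g=2,rb=0  c=6->t=3,b0=0
L=2*4+3=11  i=0*2+0=0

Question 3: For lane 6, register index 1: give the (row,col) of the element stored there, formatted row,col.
1,5

lane 6→6/4=1, 6 mod 4=2
i=1  r:1+0→1  c:2·2+1→5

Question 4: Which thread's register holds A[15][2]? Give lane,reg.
29,2

r: 15->gid=7,r8=1  c: 2->tid=1,i&1=0
L=7*4+1=29  i=1*2+0=2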